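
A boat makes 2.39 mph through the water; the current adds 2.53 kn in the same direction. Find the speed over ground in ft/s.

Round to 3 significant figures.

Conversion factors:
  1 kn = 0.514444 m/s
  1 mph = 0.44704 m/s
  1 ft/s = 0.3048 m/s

7.78 ft/s

2.39 mph × 0.44704 = 1.06843 m/s
2.53 kn × 0.514444 = 1.30154 m/s
Total: 1.06843 + 1.30154 = 2.36997 m/s
In ft/s: 2.36997 / 0.3048 = 7.77549 ft/s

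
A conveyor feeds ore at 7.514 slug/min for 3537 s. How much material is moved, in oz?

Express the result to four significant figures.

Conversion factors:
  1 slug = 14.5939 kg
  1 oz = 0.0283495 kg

7.514 slug/min → 1.82764 kg/s
m = ṁ × t = 1.82764 × 3537 = 6464.36 kg
In oz: 6464.36 / 0.0283495 = 228024 oz

2.280×10⁵ oz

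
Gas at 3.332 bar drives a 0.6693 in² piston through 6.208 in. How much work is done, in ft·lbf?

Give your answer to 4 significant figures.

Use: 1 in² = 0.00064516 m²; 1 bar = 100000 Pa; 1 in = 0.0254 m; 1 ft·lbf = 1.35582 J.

16.73 ft·lbf

3.332 bar → 333200 Pa
0.6693 in² → 4.31806×10⁻⁴ m²
F = P × A = 333200 × 4.31806×10⁻⁴ = 143.878 N
6.208 in → 0.157683 m
W = F × d = 143.878 × 0.157683 = 22.6871 J
In ft·lbf: 22.6871 / 1.35582 = 16.7331 ft·lbf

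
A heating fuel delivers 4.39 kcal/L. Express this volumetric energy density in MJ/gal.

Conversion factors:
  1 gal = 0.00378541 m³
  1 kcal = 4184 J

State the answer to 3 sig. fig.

4.39 kcal/L × 4184 J/kcal ÷ 0.001 m³/L = 1.83678×10⁷ J/m³
1.83678×10⁷ J/m³ ÷ 1000000 J/MJ × 0.00378541 m³/gal = 0.0695297 MJ/gal

0.0695 MJ/gal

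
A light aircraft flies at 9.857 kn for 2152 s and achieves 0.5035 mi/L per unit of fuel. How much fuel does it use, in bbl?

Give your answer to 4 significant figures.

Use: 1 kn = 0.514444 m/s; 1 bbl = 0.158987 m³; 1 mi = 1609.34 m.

9.857 kn → 5.07087 m/s
d = v × t = 5.07087 × 2152 = 10912.5 m
0.5035 mi/L → 810303 m/m³
V = d / (distance per unit fuel) = 10912.5 / 810303 = 0.0134672 m³
In bbl: 0.0134672 / 0.158987 = 0.0847063 bbl

0.08471 bbl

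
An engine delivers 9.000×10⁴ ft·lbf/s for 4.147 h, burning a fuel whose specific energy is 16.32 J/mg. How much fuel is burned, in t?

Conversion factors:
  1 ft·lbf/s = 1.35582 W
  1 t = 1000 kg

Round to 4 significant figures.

0.1116 t

9.000×10⁴ ft·lbf/s → 122024 W
4.147 h → 14929.2 s
E = P × t = 122024 × 14929.2 = 1.82172×10⁹ J
16.32 J/mg → 1.632×10⁷ J/kg
m = E / e_s = 1.82172×10⁹ / 1.632×10⁷ = 111.625 kg
In t: 111.625 / 1000 = 0.111625 t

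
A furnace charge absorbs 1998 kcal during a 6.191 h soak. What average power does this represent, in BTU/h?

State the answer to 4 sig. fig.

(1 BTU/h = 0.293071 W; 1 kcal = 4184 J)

1280 BTU/h

1998 kcal × 4184 = 8.35963×10⁶ J
6.191 h × 3600 = 22287.6 s
P = E / t = 8.35963×10⁶ J / 22287.6 s = 375.08 W
375.08 W ÷ (0.293071 W/BTU/h) = 1279.83 BTU/h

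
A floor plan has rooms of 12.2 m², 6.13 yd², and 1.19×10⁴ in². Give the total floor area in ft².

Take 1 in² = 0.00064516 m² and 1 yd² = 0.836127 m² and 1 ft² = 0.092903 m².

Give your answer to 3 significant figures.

269 ft²

12.2 m² (already m²)
6.13 yd² × 0.836127 = 5.12546 m²
1.19×10⁴ in² × 0.00064516 = 7.6774 m²
Total: 12.2 + 5.12546 + 7.6774 = 25.0029 m²
In ft²: 25.0029 / 0.092903 = 269.129 ft²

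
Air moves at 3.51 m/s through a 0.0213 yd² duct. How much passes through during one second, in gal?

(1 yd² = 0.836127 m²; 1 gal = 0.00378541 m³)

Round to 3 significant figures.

0.0213 yd² × 0.836127 → 0.0178095 m²
V = v × A × t = 3.51 m/s × 0.0178095 m² × 1 s = 0.0625113 m³
0.0625113 m³ ÷ (0.00378541 m³/gal) = 16.5137 gal

16.5 gal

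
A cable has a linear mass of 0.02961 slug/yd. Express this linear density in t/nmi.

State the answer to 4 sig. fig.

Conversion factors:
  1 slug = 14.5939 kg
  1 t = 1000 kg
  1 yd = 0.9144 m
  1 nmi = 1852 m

0.8752 t/nmi

0.02961 slug/yd × 14.5939 kg/slug ÷ 0.9144 m/yd = 0.472578 kg/m
0.472578 kg/m ÷ 1000 kg/t × 1852 m/nmi = 0.875214 t/nmi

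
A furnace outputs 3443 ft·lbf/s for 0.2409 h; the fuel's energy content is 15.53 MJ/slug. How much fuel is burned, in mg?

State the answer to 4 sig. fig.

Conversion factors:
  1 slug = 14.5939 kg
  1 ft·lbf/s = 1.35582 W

3443 ft·lbf/s → 4668.09 W
0.2409 h → 867.24 s
E = P × t = 4668.09 × 867.24 = 4.04835×10⁶ J
15.53 MJ/slug → 1.06414×10⁶ J/kg
m = E / e_s = 4.04835×10⁶ / 1.06414×10⁶ = 3.80434 kg
In mg: 3.80434 / 10⁻⁶ = 3.80434×10⁶ mg

3.804×10⁶ mg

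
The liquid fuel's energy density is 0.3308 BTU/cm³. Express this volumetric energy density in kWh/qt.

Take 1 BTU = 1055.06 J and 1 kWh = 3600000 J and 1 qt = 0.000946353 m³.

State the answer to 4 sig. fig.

0.09175 kWh/qt

0.3308 BTU/cm³ × 1055.06 J/BTU ÷ 10⁻⁶ m³/cm³ = 3.49014×10⁸ J/m³
3.49014×10⁸ J/m³ ÷ 3600000 J/kWh × 0.000946353 m³/qt = 0.0917473 kWh/qt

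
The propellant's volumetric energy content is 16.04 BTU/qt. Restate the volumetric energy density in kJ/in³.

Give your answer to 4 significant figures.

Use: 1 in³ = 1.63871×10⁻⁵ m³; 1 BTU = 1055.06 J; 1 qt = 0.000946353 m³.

16.04 BTU/qt × 1055.06 J/BTU ÷ 0.000946353 m³/qt = 1.78825×10⁷ J/m³
1.78825×10⁷ J/m³ ÷ 1000 J/kJ × 1.63871×10⁻⁵ m³/in³ = 0.293042 kJ/in³

0.2930 kJ/in³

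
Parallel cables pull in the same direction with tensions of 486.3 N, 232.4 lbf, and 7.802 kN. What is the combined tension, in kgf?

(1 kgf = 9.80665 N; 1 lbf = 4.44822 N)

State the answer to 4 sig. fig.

486.3 N (already N)
232.4 lbf × 4.44822 → 1033.77 N
7.802 kN × 1000 → 7802 N
Sum: 486.3 + 1033.77 + 7802 = 9322.07 N
In kgf: 9322.07 / 9.80665 = 950.587 kgf

950.6 kgf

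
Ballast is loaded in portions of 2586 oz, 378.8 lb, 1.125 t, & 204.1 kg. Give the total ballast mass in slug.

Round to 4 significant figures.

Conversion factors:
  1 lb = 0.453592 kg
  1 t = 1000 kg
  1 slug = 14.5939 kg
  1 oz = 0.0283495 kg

107.9 slug

2586 oz × 0.0283495 = 73.3118 kg
378.8 lb × 0.453592 = 171.821 kg
1.125 t × 1000 = 1125 kg
204.1 kg (already kg)
Combined: 73.3118 + 171.821 + 1125 + 204.1 = 1574.23 kg
In slug: 1574.23 / 14.5939 = 107.869 slug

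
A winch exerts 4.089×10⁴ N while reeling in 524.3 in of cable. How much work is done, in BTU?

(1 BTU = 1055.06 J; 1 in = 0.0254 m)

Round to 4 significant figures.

516.1 BTU

524.3 in × 0.0254 = 13.3172 m
W = F × d = 40890 N × 13.3172 m = 544540 J
544540 J ÷ (1055.06 J/BTU) = 516.122 BTU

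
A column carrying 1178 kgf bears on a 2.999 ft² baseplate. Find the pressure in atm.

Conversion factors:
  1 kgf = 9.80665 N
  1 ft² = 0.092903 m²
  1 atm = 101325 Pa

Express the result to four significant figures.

0.4092 atm

1178 kgf × 9.80665 = 11552.2 N
2.999 ft² × 0.092903 = 0.278616 m²
P = F / A = 11552.2 N / 0.278616 m² = 41462.8 Pa
41462.8 Pa ÷ (101325 Pa/atm) = 0.409206 atm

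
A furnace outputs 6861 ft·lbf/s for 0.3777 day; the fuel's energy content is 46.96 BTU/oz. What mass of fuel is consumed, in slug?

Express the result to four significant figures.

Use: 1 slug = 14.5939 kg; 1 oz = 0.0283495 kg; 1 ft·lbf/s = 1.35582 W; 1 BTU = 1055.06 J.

11.90 slug

6861 ft·lbf/s → 9302.28 W
0.3777 day → 32633.3 s
E = P × t = 9302.28 × 32633.3 = 3.03564×10⁸ J
46.96 BTU/oz → 1.74767×10⁶ J/kg
m = E / e_s = 3.03564×10⁸ / 1.74767×10⁶ = 173.696 kg
In slug: 173.696 / 14.5939 = 11.902 slug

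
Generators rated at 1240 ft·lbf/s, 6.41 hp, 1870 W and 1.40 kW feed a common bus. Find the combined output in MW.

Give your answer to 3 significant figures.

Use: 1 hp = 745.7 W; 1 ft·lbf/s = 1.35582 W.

1240 ft·lbf/s × 1.35582 = 1681.22 W
6.41 hp × 745.7 = 4779.94 W
1870 W (already W)
1.40 kW × 1000 = 1400 W
Combined: 1681.22 + 4779.94 + 1870 + 1400 = 9731.16 W
In MW: 9731.16 / 1000000 = 0.00973116 MW

0.00973 MW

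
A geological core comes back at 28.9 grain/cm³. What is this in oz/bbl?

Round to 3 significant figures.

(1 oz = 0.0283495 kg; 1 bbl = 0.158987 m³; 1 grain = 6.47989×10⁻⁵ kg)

1.05×10⁴ oz/bbl

28.9 grain/cm³ × 6.47989×10⁻⁵ kg/grain ÷ 10⁻⁶ m³/cm³ = 1872.69 kg/m³
1872.69 kg/m³ ÷ 0.0283495 kg/oz × 0.158987 m³/bbl = 10502.2 oz/bbl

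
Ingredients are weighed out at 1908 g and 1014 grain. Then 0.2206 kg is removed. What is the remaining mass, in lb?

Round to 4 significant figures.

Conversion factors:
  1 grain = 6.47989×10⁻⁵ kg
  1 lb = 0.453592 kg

1908 g × 0.001 = 1.908 kg
1014 grain × 6.47989×10⁻⁵ = 0.0657061 kg
0.2206 kg (already kg)
Sum: 1.908 + 0.0657061 − 0.2206 = 1.75311 kg
In lb: 1.75311 / 0.453592 = 3.86495 lb

3.865 lb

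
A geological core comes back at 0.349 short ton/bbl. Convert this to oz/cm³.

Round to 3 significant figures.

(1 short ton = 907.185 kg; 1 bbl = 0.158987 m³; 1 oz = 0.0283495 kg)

0.349 short ton/bbl × 907.185 kg/short ton ÷ 0.158987 m³/bbl = 1991.41 kg/m³
1991.41 kg/m³ ÷ 0.0283495 kg/oz × 10⁻⁶ m³/cm³ = 0.070245 oz/cm³

0.0702 oz/cm³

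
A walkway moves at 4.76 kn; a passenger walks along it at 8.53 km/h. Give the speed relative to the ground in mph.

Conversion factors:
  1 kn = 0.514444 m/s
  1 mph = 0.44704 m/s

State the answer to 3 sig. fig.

4.76 kn × 0.514444 → 2.44875 m/s
8.53 km/h × (1/3.6) → 2.36944 m/s
Sum: 2.44875 + 2.36944 = 4.81819 m/s
In mph: 4.81819 / 0.44704 = 10.778 mph

10.8 mph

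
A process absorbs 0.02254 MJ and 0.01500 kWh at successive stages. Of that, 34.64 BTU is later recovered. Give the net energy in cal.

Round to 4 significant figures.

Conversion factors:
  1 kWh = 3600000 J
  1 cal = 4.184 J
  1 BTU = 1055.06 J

9558 cal

0.02254 MJ × 1000000 → 22540 J
0.01500 kWh × 3600000 → 54000 J
34.64 BTU × 1055.06 → 36547.3 J
Net: 22540 + 54000 − 36547.3 = 39992.7 J
In cal: 39992.7 / 4.184 = 9558.48 cal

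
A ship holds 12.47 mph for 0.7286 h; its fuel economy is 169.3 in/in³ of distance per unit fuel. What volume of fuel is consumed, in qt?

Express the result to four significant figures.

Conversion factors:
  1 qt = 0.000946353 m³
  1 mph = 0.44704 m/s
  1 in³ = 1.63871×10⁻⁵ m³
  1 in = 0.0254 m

58.88 qt

12.47 mph → 5.57459 m/s
0.7286 h → 2622.96 s
d = v × t = 5.57459 × 2622.96 = 14621.9 m
169.3 in/in³ → 262415 m/m³
V = d / (distance per unit fuel) = 14621.9 / 262415 = 0.0557205 m³
In qt: 0.0557205 / 0.000946353 = 58.8792 qt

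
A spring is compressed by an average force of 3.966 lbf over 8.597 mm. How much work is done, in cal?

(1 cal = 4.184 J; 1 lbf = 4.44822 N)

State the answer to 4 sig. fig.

0.03625 cal

3.966 lbf × 4.44822 = 17.6416 N
8.597 mm × 0.001 = 0.008597 m
W = F × d = 17.6416 N × 0.008597 m = 0.151665 J
0.151665 J ÷ (4.184 J/cal) = 0.0362488 cal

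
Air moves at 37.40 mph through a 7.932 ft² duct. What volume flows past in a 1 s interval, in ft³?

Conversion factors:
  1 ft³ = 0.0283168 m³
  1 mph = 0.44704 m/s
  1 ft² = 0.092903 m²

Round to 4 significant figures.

435.1 ft³

37.40 mph × 0.44704 = 16.7193 m/s
7.932 ft² × 0.092903 = 0.736907 m²
V = v × A × t = 16.7193 m/s × 0.736907 m² × 1 s = 12.3206 m³
12.3206 m³ ÷ (0.0283168 m³/ft³) = 435.099 ft³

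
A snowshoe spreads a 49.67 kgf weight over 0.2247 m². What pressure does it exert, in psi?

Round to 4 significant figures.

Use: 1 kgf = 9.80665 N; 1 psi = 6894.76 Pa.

49.67 kgf × 9.80665 → 487.096 N
P = F / A = 487.096 N / 0.2247 m² = 2167.76 Pa
2167.76 Pa ÷ (6894.76 Pa/psi) = 0.314407 psi

0.3144 psi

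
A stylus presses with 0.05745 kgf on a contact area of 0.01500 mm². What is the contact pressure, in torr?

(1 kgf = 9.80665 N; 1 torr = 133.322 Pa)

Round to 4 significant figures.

0.05745 kgf × 9.80665 = 0.563392 N
0.01500 mm² × 10⁻⁶ = 1.5×10⁻⁸ m²
P = F / A = 0.563392 N / 1.5×10⁻⁸ m² = 3.75595×10⁷ Pa
3.75595×10⁷ Pa ÷ (133.322 Pa/torr) = 281720 torr

2.817×10⁵ torr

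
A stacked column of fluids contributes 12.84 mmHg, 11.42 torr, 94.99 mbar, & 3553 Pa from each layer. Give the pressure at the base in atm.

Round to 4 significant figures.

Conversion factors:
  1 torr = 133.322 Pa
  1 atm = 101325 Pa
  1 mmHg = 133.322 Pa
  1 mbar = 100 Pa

12.84 mmHg × 133.322 → 1711.85 Pa
11.42 torr × 133.322 → 1522.54 Pa
94.99 mbar × 100 → 9499 Pa
3553 Pa (already Pa)
Sum: 1711.85 + 1522.54 + 9499 + 3553 = 16286.4 Pa
In atm: 16286.4 / 101325 = 0.160734 atm

0.1607 atm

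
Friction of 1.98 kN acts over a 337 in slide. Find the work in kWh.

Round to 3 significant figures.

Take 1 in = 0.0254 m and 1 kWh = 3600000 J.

0.00471 kWh

1.98 kN × 1000 = 1980 N
337 in × 0.0254 = 8.5598 m
W = F × d = 1980 N × 8.5598 m = 16948.4 J
16948.4 J ÷ (3600000 J/kWh) = 0.00470789 kWh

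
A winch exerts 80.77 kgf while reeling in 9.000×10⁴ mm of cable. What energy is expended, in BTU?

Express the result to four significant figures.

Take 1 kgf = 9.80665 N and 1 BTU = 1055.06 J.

80.77 kgf × 9.80665 = 792.083 N
9.000×10⁴ mm × 0.001 = 90 m
W = F × d = 792.083 N × 90 m = 71287.5 J
71287.5 J ÷ (1055.06 J/BTU) = 67.5672 BTU

67.57 BTU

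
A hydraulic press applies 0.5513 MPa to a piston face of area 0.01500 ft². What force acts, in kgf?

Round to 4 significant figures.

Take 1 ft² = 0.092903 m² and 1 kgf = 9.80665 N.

0.5513 MPa × 1000000 = 551300 Pa
0.01500 ft² × 0.092903 = 0.00139354 m²
F = P × A = 551300 Pa × 0.00139354 m² = 768.259 N
768.259 N ÷ (9.80665 N/kgf) = 78.3406 kgf

78.34 kgf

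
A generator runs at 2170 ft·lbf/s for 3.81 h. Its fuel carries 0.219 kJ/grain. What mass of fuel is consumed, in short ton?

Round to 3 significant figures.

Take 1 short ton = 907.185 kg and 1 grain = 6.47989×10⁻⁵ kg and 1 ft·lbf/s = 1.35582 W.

0.0132 short ton

2170 ft·lbf/s → 2942.13 W
3.81 h → 13716 s
E = P × t = 2942.13 × 13716 = 4.03543×10⁷ J
0.219 kJ/grain → 3.37969×10⁶ J/kg
m = E / e_s = 4.03543×10⁷ / 3.37969×10⁶ = 11.9402 kg
In short ton: 11.9402 / 907.185 = 0.0131618 short ton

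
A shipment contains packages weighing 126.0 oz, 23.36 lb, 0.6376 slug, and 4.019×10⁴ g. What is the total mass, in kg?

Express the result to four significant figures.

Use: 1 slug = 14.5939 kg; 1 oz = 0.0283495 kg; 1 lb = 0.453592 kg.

63.66 kg

126.0 oz × 0.0283495 → 3.57204 kg
23.36 lb × 0.453592 → 10.5959 kg
0.6376 slug × 14.5939 → 9.30507 kg
4.019×10⁴ g × 0.001 → 40.19 kg
Combined: 3.57204 + 10.5959 + 9.30507 + 40.19 = 63.663 kg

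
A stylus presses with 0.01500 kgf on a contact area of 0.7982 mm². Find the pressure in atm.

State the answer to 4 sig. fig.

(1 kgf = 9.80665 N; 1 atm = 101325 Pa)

1.819 atm

0.01500 kgf × 9.80665 → 0.1471 N
0.7982 mm² × 10⁻⁶ → 7.982×10⁻⁷ m²
P = F / A = 0.1471 N / 7.982×10⁻⁷ m² = 184290 Pa
184290 Pa ÷ (101325 Pa/atm) = 1.8188 atm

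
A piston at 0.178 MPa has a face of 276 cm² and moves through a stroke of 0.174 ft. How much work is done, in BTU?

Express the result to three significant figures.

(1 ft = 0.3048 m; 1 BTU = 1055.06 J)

0.178 MPa → 178000 Pa
276 cm² → 0.0276 m²
F = P × A = 178000 × 0.0276 = 4912.8 N
0.174 ft → 0.0530352 m
W = F × d = 4912.8 × 0.0530352 = 260.551 J
In BTU: 260.551 / 1055.06 = 0.246954 BTU

0.247 BTU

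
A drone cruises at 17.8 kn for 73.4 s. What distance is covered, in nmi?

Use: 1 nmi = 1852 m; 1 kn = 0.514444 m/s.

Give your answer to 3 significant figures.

0.363 nmi

17.8 kn × 0.514444 = 9.1571 m/s
d = v × t = 9.1571 m/s × 73.4 s = 672.131 m
672.131 m ÷ (1852 m/nmi) = 0.362922 nmi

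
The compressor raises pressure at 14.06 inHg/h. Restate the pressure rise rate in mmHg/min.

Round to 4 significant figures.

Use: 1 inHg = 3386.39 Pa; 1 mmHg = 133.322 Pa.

5.952 mmHg/min

14.06 inHg/h × 3386.39 Pa/inHg ÷ 3600 s/h = 13.2257 Pa/s
13.2257 Pa/s ÷ 133.322 Pa/mmHg × 60 s/min = 5.95207 mmHg/min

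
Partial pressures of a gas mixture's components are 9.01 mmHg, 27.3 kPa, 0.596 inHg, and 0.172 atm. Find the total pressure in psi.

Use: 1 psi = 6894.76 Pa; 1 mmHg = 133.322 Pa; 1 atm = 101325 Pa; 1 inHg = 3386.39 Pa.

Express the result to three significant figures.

9.01 mmHg × 133.322 = 1201.23 Pa
27.3 kPa × 1000 = 27300 Pa
0.596 inHg × 3386.39 = 2018.29 Pa
0.172 atm × 101325 = 17427.9 Pa
Total: 1201.23 + 27300 + 2018.29 + 17427.9 = 47947.4 Pa
In psi: 47947.4 / 6894.76 = 6.95418 psi

6.95 psi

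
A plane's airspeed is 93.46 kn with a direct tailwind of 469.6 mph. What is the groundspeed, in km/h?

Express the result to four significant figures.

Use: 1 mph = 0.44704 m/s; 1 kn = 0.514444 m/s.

928.8 km/h

93.46 kn × 0.514444 → 48.0799 m/s
469.6 mph × 0.44704 → 209.93 m/s
Combined: 48.0799 + 209.93 = 258.01 m/s
In km/h: 258.01 / (1/3.6) = 928.836 km/h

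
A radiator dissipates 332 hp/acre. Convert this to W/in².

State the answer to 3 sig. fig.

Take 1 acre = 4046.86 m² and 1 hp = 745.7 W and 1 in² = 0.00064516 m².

332 hp/acre × 745.7 W/hp ÷ 4046.86 m²/acre = 61.1764 W/m²
61.1764 W/m² × 0.00064516 m²/in² = 0.0394686 W/in²

0.0395 W/in²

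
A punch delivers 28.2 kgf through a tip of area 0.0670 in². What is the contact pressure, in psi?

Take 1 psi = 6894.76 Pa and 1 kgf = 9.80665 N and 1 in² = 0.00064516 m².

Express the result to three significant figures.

28.2 kgf × 9.80665 → 276.548 N
0.0670 in² × 0.00064516 → 4.32257×10⁻⁵ m²
P = F / A = 276.548 N / 4.32257×10⁻⁵ m² = 6.39777×10⁶ Pa
6.39777×10⁶ Pa ÷ (6894.76 Pa/psi) = 927.918 psi

928 psi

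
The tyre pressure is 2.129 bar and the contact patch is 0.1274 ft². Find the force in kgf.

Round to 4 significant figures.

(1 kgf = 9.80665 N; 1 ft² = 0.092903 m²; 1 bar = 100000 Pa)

2.129 bar × 100000 → 212900 Pa
0.1274 ft² × 0.092903 → 0.0118358 m²
F = P × A = 212900 Pa × 0.0118358 m² = 2519.84 N
2519.84 N ÷ (9.80665 N/kgf) = 256.952 kgf

257.0 kgf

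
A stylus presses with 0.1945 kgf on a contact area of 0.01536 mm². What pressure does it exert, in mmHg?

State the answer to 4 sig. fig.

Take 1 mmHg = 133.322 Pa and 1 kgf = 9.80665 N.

9.314×10⁵ mmHg

0.1945 kgf × 9.80665 = 1.90739 N
0.01536 mm² × 10⁻⁶ = 1.536×10⁻⁸ m²
P = F / A = 1.90739 N / 1.536×10⁻⁸ m² = 1.24179×10⁸ Pa
1.24179×10⁸ Pa ÷ (133.322 Pa/mmHg) = 931422 mmHg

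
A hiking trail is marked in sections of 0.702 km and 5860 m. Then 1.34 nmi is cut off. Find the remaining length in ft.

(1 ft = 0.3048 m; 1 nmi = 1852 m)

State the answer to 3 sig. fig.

0.702 km × 1000 = 702 m
5860 m (already m)
1.34 nmi × 1852 = 2481.68 m
Net: 702 + 5860 − 2481.68 = 4080.32 m
In ft: 4080.32 / 0.3048 = 13386.9 ft

1.34×10⁴ ft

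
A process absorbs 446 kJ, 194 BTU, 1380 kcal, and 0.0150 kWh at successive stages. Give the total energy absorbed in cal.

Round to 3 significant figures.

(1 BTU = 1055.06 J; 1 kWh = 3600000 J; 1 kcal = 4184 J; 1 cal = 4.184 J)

1.55×10⁶ cal

446 kJ × 1000 = 446000 J
194 BTU × 1055.06 = 204682 J
1380 kcal × 4184 = 5.77392×10⁶ J
0.0150 kWh × 3600000 = 54000 J
Total: 446000 + 204682 + 5.77392×10⁶ + 54000 = 6.4786×10⁶ J
In cal: 6.4786×10⁶ / 4.184 = 1.54842×10⁶ cal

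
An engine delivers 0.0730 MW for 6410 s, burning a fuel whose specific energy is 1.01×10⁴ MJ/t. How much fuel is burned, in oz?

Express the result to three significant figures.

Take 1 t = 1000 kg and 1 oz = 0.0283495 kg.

0.0730 MW → 73000 W
E = P × t = 73000 × 6410 = 4.6793×10⁸ J
1.01×10⁴ MJ/t → 1.01×10⁷ J/kg
m = E / e_s = 4.6793×10⁸ / 1.01×10⁷ = 46.3297 kg
In oz: 46.3297 / 0.0283495 = 1634.23 oz

1630 oz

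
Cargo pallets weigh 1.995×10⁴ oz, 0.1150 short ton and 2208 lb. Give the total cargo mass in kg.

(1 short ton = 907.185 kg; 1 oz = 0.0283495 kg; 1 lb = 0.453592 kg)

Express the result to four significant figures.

1.995×10⁴ oz × 0.0283495 → 565.573 kg
0.1150 short ton × 907.185 → 104.326 kg
2208 lb × 0.453592 → 1001.53 kg
Sum: 565.573 + 104.326 + 1001.53 = 1671.43 kg

1671 kg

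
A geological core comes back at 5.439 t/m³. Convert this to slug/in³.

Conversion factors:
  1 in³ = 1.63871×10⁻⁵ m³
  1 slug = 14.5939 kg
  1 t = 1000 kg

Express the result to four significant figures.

0.006107 slug/in³

5.439 t/m³ × 1000 kg/t = 5439 kg/m³
5439 kg/m³ ÷ 14.5939 kg/slug × 1.63871×10⁻⁵ m³/in³ = 0.00610731 slug/in³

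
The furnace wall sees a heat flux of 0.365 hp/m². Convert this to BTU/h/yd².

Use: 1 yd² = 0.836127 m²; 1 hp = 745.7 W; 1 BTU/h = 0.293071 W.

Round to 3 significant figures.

0.365 hp/m² × 745.7 W/hp = 272.18 W/m²
272.18 W/m² ÷ 0.293071 W/BTU/h × 0.836127 m²/yd² = 776.525 BTU/h/yd²

777 BTU/h/yd²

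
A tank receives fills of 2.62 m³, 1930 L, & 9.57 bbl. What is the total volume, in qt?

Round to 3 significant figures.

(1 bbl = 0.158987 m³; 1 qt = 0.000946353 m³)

2.62 m³ (already m³)
1930 L × 0.001 = 1.93 m³
9.57 bbl × 0.158987 = 1.52151 m³
Combined: 2.62 + 1.93 + 1.52151 = 6.07151 m³
In qt: 6.07151 / 0.000946353 = 6415.69 qt

6420 qt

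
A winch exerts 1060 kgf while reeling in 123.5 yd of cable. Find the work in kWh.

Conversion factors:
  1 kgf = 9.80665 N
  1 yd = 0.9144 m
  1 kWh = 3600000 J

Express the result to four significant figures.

1060 kgf × 9.80665 = 10395 N
123.5 yd × 0.9144 = 112.928 m
W = F × d = 10395 N × 112.928 m = 1.17389×10⁶ J
1.17389×10⁶ J ÷ (3600000 J/kWh) = 0.326081 kWh

0.3261 kWh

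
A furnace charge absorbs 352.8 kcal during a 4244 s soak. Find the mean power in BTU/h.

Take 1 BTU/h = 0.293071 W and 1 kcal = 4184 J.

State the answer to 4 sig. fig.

1187 BTU/h

352.8 kcal × 4184 = 1.47612×10⁶ J
P = E / t = 1.47612×10⁶ J / 4244 s = 347.813 W
347.813 W ÷ (0.293071 W/BTU/h) = 1186.79 BTU/h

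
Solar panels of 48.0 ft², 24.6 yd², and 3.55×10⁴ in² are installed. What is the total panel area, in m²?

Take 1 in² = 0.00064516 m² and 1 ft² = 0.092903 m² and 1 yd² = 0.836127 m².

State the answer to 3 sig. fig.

47.9 m²

48.0 ft² × 0.092903 → 4.45934 m²
24.6 yd² × 0.836127 → 20.5687 m²
3.55×10⁴ in² × 0.00064516 → 22.9032 m²
Sum: 4.45934 + 20.5687 + 22.9032 = 47.9312 m²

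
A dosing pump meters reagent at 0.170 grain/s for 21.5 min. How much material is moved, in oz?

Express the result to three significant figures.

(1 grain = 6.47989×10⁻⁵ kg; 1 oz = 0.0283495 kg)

0.170 grain/s → 1.10158×10⁻⁵ kg/s
21.5 min → 1290 s
m = ṁ × t = 1.10158×10⁻⁵ × 1290 = 0.0142104 kg
In oz: 0.0142104 / 0.0283495 = 0.501258 oz

0.501 oz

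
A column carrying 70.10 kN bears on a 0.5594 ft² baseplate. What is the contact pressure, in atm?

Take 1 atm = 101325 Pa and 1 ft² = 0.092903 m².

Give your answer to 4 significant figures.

70.10 kN × 1000 → 70100 N
0.5594 ft² × 0.092903 → 0.0519699 m²
P = F / A = 70100 N / 0.0519699 m² = 1.34886×10⁶ Pa
1.34886×10⁶ Pa ÷ (101325 Pa/atm) = 13.3122 atm

13.31 atm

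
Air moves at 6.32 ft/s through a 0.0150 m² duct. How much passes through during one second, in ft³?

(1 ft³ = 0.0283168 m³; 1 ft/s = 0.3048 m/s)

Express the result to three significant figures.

6.32 ft/s × 0.3048 = 1.92634 m/s
V = v × A × t = 1.92634 m/s × 0.015 m² × 1 s = 0.0288951 m³
0.0288951 m³ ÷ (0.0283168 m³/ft³) = 1.02042 ft³

1.02 ft³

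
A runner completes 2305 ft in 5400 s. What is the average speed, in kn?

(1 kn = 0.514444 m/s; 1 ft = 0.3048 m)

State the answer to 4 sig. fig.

0.2529 kn

2305 ft × 0.3048 = 702.564 m
v = d / t = 702.564 m / 5400 s = 0.130104 m/s
0.130104 m/s ÷ (0.514444 m/s/kn) = 0.252902 kn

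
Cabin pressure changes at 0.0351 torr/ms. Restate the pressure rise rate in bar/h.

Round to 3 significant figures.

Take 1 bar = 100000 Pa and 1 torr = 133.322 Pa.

0.0351 torr/ms × 133.322 Pa/torr ÷ 0.001 s/ms = 4679.6 Pa/s
4679.6 Pa/s ÷ 100000 Pa/bar × 3600 s/h = 168.466 bar/h

168 bar/h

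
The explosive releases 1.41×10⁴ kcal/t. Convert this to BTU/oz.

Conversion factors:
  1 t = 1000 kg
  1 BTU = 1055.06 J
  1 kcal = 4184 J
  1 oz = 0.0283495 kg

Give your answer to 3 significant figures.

1.59 BTU/oz

1.41×10⁴ kcal/t × 4184 J/kcal ÷ 1000 kg/t = 58994.4 J/kg
58994.4 J/kg ÷ 1055.06 J/BTU × 0.0283495 kg/oz = 1.58518 BTU/oz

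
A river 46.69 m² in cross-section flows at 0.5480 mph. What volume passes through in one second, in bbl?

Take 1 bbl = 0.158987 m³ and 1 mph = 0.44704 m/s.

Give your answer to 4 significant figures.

71.94 bbl

0.5480 mph × 0.44704 = 0.244978 m/s
V = v × A × t = 0.244978 m/s × 46.69 m² × 1 s = 11.438 m³
11.438 m³ ÷ (0.158987 m³/bbl) = 71.943 bbl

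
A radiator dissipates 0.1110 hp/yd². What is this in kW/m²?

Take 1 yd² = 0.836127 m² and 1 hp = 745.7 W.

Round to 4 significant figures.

0.09900 kW/m²

0.1110 hp/yd² × 745.7 W/hp ÷ 0.836127 m²/yd² = 98.9954 W/m²
98.9954 W/m² ÷ 1000 W/kW = 0.0989954 kW/m²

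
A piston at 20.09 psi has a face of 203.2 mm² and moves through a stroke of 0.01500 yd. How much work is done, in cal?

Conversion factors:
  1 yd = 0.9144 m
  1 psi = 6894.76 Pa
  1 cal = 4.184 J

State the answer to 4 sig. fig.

0.09227 cal

20.09 psi → 138516 Pa
203.2 mm² → 2.032×10⁻⁴ m²
F = P × A = 138516 × 2.032×10⁻⁴ = 28.1465 N
0.01500 yd → 0.013716 m
W = F × d = 28.1465 × 0.013716 = 0.386057 J
In cal: 0.386057 / 4.184 = 0.0922698 cal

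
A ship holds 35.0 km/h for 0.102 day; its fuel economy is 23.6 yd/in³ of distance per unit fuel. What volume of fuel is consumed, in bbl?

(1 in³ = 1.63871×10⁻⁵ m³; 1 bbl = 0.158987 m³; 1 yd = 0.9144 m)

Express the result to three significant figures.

35.0 km/h → 9.72222 m/s
0.102 day → 8812.8 s
d = v × t = 9.72222 × 8812.8 = 85680 m
23.6 yd/in³ → 1.31688×10⁶ m/m³
V = d / (distance per unit fuel) = 85680 / 1.31688×10⁶ = 0.0650629 m³
In bbl: 0.0650629 / 0.158987 = 0.409234 bbl

0.409 bbl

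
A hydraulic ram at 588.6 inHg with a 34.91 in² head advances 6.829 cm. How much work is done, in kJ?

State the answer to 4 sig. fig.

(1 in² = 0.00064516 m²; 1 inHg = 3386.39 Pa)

588.6 inHg → 1.99323×10⁶ Pa
34.91 in² → 0.0225225 m²
F = P × A = 1.99323×10⁶ × 0.0225225 = 44892.5 N
6.829 cm → 0.06829 m
W = F × d = 44892.5 × 0.06829 = 3065.71 J
In kJ: 3065.71 / 1000 = 3.06571 kJ

3.066 kJ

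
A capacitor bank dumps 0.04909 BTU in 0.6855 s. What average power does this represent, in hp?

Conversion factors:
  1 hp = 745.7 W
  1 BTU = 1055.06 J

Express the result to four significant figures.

0.04909 BTU × 1055.06 → 51.7929 J
P = E / t = 51.7929 J / 0.6855 s = 75.5549 W
75.5549 W ÷ (745.7 W/hp) = 0.101321 hp

0.1013 hp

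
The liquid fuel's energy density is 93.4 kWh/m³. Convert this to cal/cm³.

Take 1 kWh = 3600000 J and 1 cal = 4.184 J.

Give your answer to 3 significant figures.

93.4 kWh/m³ × 3600000 J/kWh = 3.3624×10⁸ J/m³
3.3624×10⁸ J/m³ ÷ 4.184 J/cal × 10⁻⁶ m³/cm³ = 80.3633 cal/cm³

80.4 cal/cm³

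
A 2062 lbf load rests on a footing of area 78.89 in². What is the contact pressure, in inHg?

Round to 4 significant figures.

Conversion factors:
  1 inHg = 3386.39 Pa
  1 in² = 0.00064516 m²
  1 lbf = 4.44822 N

2062 lbf × 4.44822 → 9172.23 N
78.89 in² × 0.00064516 → 0.0508967 m²
P = F / A = 9172.23 N / 0.0508967 m² = 180213 Pa
180213 Pa ÷ (3386.39 Pa/inHg) = 53.2168 inHg

53.22 inHg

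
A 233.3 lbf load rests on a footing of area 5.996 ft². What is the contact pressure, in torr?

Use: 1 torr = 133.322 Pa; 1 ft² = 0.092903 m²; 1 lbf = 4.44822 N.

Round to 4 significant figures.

13.97 torr

233.3 lbf × 4.44822 → 1037.77 N
5.996 ft² × 0.092903 → 0.557046 m²
P = F / A = 1037.77 N / 0.557046 m² = 1862.99 Pa
1862.99 Pa ÷ (133.322 Pa/torr) = 13.9736 torr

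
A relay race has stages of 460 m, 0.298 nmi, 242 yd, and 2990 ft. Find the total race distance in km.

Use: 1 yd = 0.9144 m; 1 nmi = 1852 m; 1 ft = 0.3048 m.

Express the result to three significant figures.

2.14 km

460 m (already m)
0.298 nmi × 1852 → 551.896 m
242 yd × 0.9144 → 221.285 m
2990 ft × 0.3048 → 911.352 m
Combined: 460 + 551.896 + 221.285 + 911.352 = 2144.53 m
In km: 2144.53 / 1000 = 2.14453 km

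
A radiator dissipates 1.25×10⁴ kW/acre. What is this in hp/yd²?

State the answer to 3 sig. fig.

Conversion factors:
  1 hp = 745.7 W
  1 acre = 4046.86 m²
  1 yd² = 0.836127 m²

3.46 hp/yd²

1.25×10⁴ kW/acre × 1000 W/kW ÷ 4046.86 m²/acre = 3088.81 W/m²
3088.81 W/m² ÷ 745.7 W/hp × 0.836127 m²/yd² = 3.46337 hp/yd²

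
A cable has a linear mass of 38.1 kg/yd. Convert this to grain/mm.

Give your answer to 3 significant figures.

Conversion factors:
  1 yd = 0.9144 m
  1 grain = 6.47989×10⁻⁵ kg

643 grain/mm

38.1 kg/yd ÷ 0.9144 m/yd = 41.6667 kg/m
41.6667 kg/m ÷ 6.47989×10⁻⁵ kg/grain × 0.001 m/mm = 643.016 grain/mm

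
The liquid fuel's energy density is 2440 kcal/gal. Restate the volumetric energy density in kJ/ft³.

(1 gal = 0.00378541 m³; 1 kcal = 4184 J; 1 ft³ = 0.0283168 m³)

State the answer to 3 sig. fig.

2440 kcal/gal × 4184 J/kcal ÷ 0.00378541 m³/gal = 2.69692×10⁹ J/m³
2.69692×10⁹ J/m³ ÷ 1000 J/kJ × 0.0283168 m³/ft³ = 76368.1 kJ/ft³

7.64×10⁴ kJ/ft³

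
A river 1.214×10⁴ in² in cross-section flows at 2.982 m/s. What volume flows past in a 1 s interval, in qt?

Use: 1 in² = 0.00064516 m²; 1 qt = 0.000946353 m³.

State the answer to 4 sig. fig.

1.214×10⁴ in² × 0.00064516 = 7.83224 m²
V = v × A × t = 2.982 m/s × 7.83224 m² × 1 s = 23.3557 m³
23.3557 m³ ÷ (0.000946353 m³/qt) = 24679.7 qt

2.468×10⁴ qt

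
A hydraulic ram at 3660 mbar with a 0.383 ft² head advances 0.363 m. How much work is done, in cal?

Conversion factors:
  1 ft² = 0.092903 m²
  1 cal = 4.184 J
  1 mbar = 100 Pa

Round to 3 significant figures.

1130 cal

3660 mbar → 366000 Pa
0.383 ft² → 0.0355818 m²
F = P × A = 366000 × 0.0355818 = 13022.9 N
W = F × d = 13022.9 × 0.363 = 4727.31 J
In cal: 4727.31 / 4.184 = 1129.85 cal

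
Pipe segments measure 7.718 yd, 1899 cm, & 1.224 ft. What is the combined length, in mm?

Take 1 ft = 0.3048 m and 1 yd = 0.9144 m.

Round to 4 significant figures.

2.642×10⁴ mm

7.718 yd × 0.9144 → 7.05734 m
1899 cm × 0.01 → 18.99 m
1.224 ft × 0.3048 → 0.373075 m
Total: 7.05734 + 18.99 + 0.373075 = 26.4204 m
In mm: 26.4204 / 0.001 = 26420.4 mm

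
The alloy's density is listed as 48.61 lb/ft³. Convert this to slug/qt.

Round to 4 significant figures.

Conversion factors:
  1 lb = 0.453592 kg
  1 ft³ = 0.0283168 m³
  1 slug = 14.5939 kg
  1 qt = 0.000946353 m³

0.05049 slug/qt

48.61 lb/ft³ × 0.453592 kg/lb ÷ 0.0283168 m³/ft³ = 778.658 kg/m³
778.658 kg/m³ ÷ 14.5939 kg/slug × 0.000946353 m³/qt = 0.0504927 slug/qt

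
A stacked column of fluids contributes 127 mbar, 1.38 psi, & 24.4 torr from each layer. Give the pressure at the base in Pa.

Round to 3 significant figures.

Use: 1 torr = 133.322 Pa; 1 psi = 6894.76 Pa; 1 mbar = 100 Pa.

127 mbar × 100 = 12700 Pa
1.38 psi × 6894.76 = 9514.77 Pa
24.4 torr × 133.322 = 3253.06 Pa
Sum: 12700 + 9514.77 + 3253.06 = 25467.8 Pa

2.55×10⁴ Pa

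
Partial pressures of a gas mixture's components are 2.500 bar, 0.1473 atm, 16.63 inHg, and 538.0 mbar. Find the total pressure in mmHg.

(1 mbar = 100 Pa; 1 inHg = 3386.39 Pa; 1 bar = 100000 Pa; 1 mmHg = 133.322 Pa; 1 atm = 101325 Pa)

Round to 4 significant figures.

2813 mmHg

2.500 bar × 100000 = 250000 Pa
0.1473 atm × 101325 = 14925.2 Pa
16.63 inHg × 3386.39 = 56315.7 Pa
538.0 mbar × 100 = 53800 Pa
Total: 250000 + 14925.2 + 56315.7 + 53800 = 375041 Pa
In mmHg: 375041 / 133.322 = 2813.05 mmHg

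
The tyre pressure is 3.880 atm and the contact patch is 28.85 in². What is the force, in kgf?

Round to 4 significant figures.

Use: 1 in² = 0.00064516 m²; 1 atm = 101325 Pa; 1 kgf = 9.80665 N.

3.880 atm × 101325 → 393141 Pa
28.85 in² × 0.00064516 → 0.0186129 m²
F = P × A = 393141 Pa × 0.0186129 m² = 7317.49 N
7317.49 N ÷ (9.80665 N/kgf) = 746.176 kgf

746.2 kgf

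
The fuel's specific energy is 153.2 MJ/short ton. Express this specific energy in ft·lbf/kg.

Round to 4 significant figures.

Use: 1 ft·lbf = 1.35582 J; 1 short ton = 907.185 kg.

1.246×10⁵ ft·lbf/kg

153.2 MJ/short ton × 1000000 J/MJ ÷ 907.185 kg/short ton = 168874 J/kg
168874 J/kg ÷ 1.35582 J/ft·lbf = 124555 ft·lbf/kg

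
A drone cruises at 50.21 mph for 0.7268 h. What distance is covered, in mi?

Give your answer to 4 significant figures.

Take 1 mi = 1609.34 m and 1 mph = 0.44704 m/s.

36.49 mi

50.21 mph × 0.44704 → 22.4459 m/s
0.7268 h × 3600 → 2616.48 s
d = v × t = 22.4459 m/s × 2616.48 s = 58729.2 m
58729.2 m ÷ (1609.34 m/mi) = 36.4927 mi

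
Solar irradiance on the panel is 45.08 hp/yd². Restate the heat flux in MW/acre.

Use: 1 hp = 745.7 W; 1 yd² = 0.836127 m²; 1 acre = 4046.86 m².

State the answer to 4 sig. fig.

45.08 hp/yd² × 745.7 W/hp ÷ 0.836127 m²/yd² = 40204.6 W/m²
40204.6 W/m² ÷ 1000000 W/MW × 4046.86 m²/acre = 162.702 MW/acre

162.7 MW/acre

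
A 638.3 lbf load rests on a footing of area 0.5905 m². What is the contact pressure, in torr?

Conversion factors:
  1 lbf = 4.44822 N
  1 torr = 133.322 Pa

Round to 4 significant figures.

638.3 lbf × 4.44822 = 2839.3 N
P = F / A = 2839.3 N / 0.5905 m² = 4808.3 Pa
4808.3 Pa ÷ (133.322 Pa/torr) = 36.0653 torr

36.07 torr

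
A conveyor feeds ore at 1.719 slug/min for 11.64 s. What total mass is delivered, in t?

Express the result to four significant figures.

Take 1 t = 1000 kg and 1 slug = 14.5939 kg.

0.004867 t

1.719 slug/min → 0.418115 kg/s
m = ṁ × t = 0.418115 × 11.64 = 4.86686 kg
In t: 4.86686 / 1000 = 0.00486686 t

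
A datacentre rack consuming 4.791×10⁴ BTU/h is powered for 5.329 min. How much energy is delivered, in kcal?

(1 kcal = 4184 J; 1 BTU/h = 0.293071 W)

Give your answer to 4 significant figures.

1073 kcal

4.791×10⁴ BTU/h × 0.293071 → 14041 W
5.329 min × 60 → 319.74 s
E = P × t = 14041 W × 319.74 s = 4.48947×10⁶ J
4.48947×10⁶ J ÷ (4184 J/kcal) = 1073.01 kcal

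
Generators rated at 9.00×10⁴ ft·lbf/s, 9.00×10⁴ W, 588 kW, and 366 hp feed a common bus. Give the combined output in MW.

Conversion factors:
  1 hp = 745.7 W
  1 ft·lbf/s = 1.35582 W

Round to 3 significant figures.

9.00×10⁴ ft·lbf/s × 1.35582 = 122024 W
9.00×10⁴ W (already W)
588 kW × 1000 = 588000 W
366 hp × 745.7 = 272926 W
Combined: 122024 + 90000 + 588000 + 272926 = 1.07295×10⁶ W
In MW: 1.07295×10⁶ / 1000000 = 1.07295 MW

1.07 MW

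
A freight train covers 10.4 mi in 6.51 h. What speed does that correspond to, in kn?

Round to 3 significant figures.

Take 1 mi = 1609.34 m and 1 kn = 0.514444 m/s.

10.4 mi × 1609.34 = 16737.1 m
6.51 h × 3600 = 23436 s
v = d / t = 16737.1 m / 23436 s = 0.714162 m/s
0.714162 m/s ÷ (0.514444 m/s/kn) = 1.38822 kn

1.39 kn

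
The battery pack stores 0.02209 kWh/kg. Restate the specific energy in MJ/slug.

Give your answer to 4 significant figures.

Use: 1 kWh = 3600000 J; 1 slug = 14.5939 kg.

1.161 MJ/slug

0.02209 kWh/kg × 3600000 J/kWh = 79524 J/kg
79524 J/kg ÷ 1000000 J/MJ × 14.5939 kg/slug = 1.16057 MJ/slug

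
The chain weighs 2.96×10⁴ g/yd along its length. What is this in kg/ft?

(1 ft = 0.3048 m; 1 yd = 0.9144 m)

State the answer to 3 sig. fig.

2.96×10⁴ g/yd × 0.001 kg/g ÷ 0.9144 m/yd = 32.371 kg/m
32.371 kg/m × 0.3048 m/ft = 9.86668 kg/ft

9.87 kg/ft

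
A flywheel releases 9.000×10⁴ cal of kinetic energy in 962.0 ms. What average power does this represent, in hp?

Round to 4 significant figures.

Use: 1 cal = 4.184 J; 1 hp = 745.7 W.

524.9 hp

9.000×10⁴ cal × 4.184 → 376560 J
962.0 ms × 0.001 → 0.962 s
P = E / t = 376560 J / 0.962 s = 391435 W
391435 W ÷ (745.7 W/hp) = 524.923 hp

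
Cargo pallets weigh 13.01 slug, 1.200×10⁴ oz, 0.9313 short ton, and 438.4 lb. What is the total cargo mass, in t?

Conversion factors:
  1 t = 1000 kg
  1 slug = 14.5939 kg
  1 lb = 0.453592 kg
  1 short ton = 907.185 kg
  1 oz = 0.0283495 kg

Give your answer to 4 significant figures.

1.574 t

13.01 slug × 14.5939 = 189.867 kg
1.200×10⁴ oz × 0.0283495 = 340.194 kg
0.9313 short ton × 907.185 = 844.861 kg
438.4 lb × 0.453592 = 198.855 kg
Combined: 189.867 + 340.194 + 844.861 + 198.855 = 1573.78 kg
In t: 1573.78 / 1000 = 1.57378 t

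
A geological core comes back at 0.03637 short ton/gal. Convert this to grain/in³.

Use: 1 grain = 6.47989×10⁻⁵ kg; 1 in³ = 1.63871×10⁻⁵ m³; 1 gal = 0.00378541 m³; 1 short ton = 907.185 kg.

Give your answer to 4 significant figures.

2204 grain/in³

0.03637 short ton/gal × 907.185 kg/short ton ÷ 0.00378541 m³/gal = 8716.18 kg/m³
8716.18 kg/m³ ÷ 6.47989×10⁻⁵ kg/grain × 1.63871×10⁻⁵ m³/in³ = 2204.25 grain/in³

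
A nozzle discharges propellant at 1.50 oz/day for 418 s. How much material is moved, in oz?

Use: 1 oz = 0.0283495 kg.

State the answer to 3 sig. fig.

1.50 oz/day → 4.92179×10⁻⁷ kg/s
m = ṁ × t = 4.92179×10⁻⁷ × 418 = 2.05731×10⁻⁴ kg
In oz: 2.05731×10⁻⁴ / 0.0283495 = 0.00725695 oz

0.00726 oz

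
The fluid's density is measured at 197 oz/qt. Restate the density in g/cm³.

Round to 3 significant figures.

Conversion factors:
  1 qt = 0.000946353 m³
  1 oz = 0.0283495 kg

197 oz/qt × 0.0283495 kg/oz ÷ 0.000946353 m³/qt = 5901.45 kg/m³
5901.45 kg/m³ ÷ 0.001 kg/g × 10⁻⁶ m³/cm³ = 5.90145 g/cm³

5.90 g/cm³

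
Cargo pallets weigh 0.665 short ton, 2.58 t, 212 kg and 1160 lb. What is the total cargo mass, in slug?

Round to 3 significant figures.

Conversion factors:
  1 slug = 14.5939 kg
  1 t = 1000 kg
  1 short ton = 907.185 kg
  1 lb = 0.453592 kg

0.665 short ton × 907.185 → 603.278 kg
2.58 t × 1000 → 2580 kg
212 kg (already kg)
1160 lb × 0.453592 → 526.167 kg
Sum: 603.278 + 2580 + 212 + 526.167 = 3921.44 kg
In slug: 3921.44 / 14.5939 = 268.704 slug

269 slug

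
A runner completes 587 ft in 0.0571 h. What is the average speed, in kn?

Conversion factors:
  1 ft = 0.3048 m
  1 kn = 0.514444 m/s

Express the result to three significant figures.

587 ft × 0.3048 → 178.918 m
0.0571 h × 3600 → 205.56 s
v = d / t = 178.918 m / 205.56 s = 0.870393 m/s
0.870393 m/s ÷ (0.514444 m/s/kn) = 1.69191 kn

1.69 kn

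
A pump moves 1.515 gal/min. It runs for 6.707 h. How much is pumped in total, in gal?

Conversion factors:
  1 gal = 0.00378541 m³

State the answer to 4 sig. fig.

1.515 gal/min → 9.55816×10⁻⁵ m³/s
6.707 h → 24145.2 s
V = Q × t = 9.55816×10⁻⁵ × 24145.2 = 2.30784 m³
In gal: 2.30784 / 0.00378541 = 609.667 gal

609.7 gal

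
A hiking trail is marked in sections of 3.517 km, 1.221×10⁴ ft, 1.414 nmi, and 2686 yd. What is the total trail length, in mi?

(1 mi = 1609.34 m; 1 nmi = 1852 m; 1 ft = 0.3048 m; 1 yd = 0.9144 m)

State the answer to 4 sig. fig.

7.651 mi

3.517 km × 1000 = 3517 m
1.221×10⁴ ft × 0.3048 = 3721.61 m
1.414 nmi × 1852 = 2618.73 m
2686 yd × 0.9144 = 2456.08 m
Total: 3517 + 3721.61 + 2618.73 + 2456.08 = 12313.4 m
In mi: 12313.4 / 1609.34 = 7.65121 mi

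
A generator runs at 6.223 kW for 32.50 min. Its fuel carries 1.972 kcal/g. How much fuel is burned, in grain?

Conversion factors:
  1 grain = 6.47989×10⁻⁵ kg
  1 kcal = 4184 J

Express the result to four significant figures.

2.270×10⁴ grain

6.223 kW → 6223 W
32.50 min → 1950 s
E = P × t = 6223 × 1950 = 1.21348×10⁷ J
1.972 kcal/g → 8.25085×10⁶ J/kg
m = E / e_s = 1.21348×10⁷ / 8.25085×10⁶ = 1.47073 kg
In grain: 1.47073 / 6.47989×10⁻⁵ = 22696.8 grain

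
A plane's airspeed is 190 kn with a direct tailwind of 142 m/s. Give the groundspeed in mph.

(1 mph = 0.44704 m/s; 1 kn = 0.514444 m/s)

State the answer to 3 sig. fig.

536 mph

190 kn × 0.514444 → 97.7444 m/s
142 m/s (already m/s)
Total: 97.7444 + 142 = 239.744 m/s
In mph: 239.744 / 0.44704 = 536.292 mph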